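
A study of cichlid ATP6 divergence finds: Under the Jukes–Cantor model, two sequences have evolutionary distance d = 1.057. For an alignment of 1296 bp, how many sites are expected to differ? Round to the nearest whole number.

Invert JC69: p = (3/4)(1 − e^(−4d/3)) = 0.75 × (1 − e^(-1.409333)) = 0.75 × (1 − 0.244306) = 0.566771.
Expected differing sites = pL ≈ 0.566771 × 1296 = 734.535216 ≈ 735.

735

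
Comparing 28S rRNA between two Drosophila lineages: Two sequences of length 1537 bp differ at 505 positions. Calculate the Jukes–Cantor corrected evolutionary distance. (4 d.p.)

p = 505/1537 ≈ 0.328562.
d = −(3/4) ln(1 − 4p/3) = −0.75 ln(1 − 0.438083) = −0.75 ln(0.561917)
  = −0.75 × (-0.576401) = 0.432301 substitutions/site.

0.4323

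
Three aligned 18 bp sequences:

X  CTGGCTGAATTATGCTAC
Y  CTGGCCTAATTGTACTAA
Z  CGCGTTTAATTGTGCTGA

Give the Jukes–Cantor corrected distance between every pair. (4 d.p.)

X–Y: 5/18 sites differ → p ≈ 0.277778, d = −0.75 ln(1 − 0.370371) = 0.346968 ≈ 0.3470.
X–Z: 7/18 sites differ → p ≈ 0.388889, d = −0.75 ln(1 − 0.518519) = 0.548166 ≈ 0.5482.
Y–Z: 6/18 sites differ → p ≈ 0.333333, d = −0.75 ln(1 − 0.444444) = 0.440839 ≈ 0.4408.

d(X,Y) = 0.3470, d(X,Z) = 0.5482, d(Y,Z) = 0.4408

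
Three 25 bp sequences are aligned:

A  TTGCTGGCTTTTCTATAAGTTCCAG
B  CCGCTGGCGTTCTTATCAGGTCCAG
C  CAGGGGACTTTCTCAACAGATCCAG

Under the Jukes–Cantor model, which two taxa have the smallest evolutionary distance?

A and B

A–B: 7/25 differ, p = 0.280, d = 0.351.
A–C: 11/25 differ, p = 0.440, d = 0.663.
B–C: 8/25 differ, p = 0.320, d = 0.417.
The smallest distance is between A and B.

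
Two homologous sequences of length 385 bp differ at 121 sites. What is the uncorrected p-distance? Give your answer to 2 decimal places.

0.31

p = 121/385 = 0.314285… ≈ 0.31 (to 2 d.p.).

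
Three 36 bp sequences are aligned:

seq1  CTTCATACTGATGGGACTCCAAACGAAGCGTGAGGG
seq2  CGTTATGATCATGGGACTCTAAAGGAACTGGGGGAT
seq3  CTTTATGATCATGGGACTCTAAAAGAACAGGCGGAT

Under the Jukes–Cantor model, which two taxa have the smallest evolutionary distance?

seq2 and seq3

seq1–seq2: 13/36 differ, p = 0.361, d = 0.493.
seq1–seq3: 13/36 differ, p = 0.361, d = 0.493.
seq2–seq3: 4/36 differ, p = 0.111, d = 0.120.
The smallest distance is between seq2 and seq3.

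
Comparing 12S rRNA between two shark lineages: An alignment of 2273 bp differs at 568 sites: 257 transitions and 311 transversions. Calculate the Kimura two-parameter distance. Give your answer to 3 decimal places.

0.305

P = 257/2273 ≈ 0.113066 and Q = 311/2273 ≈ 0.136824.
Under the Kimura two-parameter model, d = −½ ln(1 − 2P − Q) − ¼ ln(1 − 2Q).
1 − 2P − Q = 0.637044, giving −½ ln(0.637044) = 0.225458.
1 − 2Q = 0.726352, giving −¼ ln(0.726352) = 0.079930.
d = 0.225458 + 0.079930 = 0.305388.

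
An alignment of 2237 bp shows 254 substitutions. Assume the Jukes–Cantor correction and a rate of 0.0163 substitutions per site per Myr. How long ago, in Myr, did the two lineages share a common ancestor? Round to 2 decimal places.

p = 254/2237 ≈ 0.113545.
d = −(3/4) ln(1 − 4p/3) = −0.75 ln(1 − 0.151393) = −0.75 ln(0.848607)
  = −0.75 × (-0.164159) = 0.123119 substitutions/site.
Under a molecular clock d = 2μt, so t = d/(2μ) = 0.123119 / (2 × 0.0163) = 3.78 Myr.

3.78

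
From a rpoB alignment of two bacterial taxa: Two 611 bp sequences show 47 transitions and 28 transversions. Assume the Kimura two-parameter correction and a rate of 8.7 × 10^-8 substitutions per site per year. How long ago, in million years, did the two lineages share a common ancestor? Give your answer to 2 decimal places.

P = 47/611 ≈ 0.076923 and Q = 28/611 ≈ 0.045827.
Under the Kimura two-parameter model, d = −½ ln(1 − 2P − Q) − ¼ ln(1 − 2Q).
1 − 2P − Q = 0.800327, giving −½ ln(0.800327) = 0.111367.
1 − 2Q = 0.908346, giving −¼ ln(0.908346) = 0.024032.
d = 0.111367 + 0.024032 = 0.135399.
Under a molecular clock d = 2μt, so t = d/(2μ) = 0.135399 / (2 × 8.7 × 10^-8) = 0.78 million years.

0.78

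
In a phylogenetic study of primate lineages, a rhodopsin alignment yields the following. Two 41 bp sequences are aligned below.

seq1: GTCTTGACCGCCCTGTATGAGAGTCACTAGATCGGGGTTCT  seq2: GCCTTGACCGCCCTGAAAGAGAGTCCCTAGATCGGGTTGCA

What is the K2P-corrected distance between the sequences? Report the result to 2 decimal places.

0.20

Of 41 sites, 1 differences are transitions and 6 are transversions, so P = 1/41 ≈ 0.02439 and Q = 6/41 ≈ 0.146341.
Under the Kimura two-parameter model, d = −½ ln(1 − 2P − Q) − ¼ ln(1 − 2Q).
1 − 2P − Q = 0.804879, giving −½ ln(0.804879) = 0.108532.
1 − 2Q = 0.707318, giving −¼ ln(0.707318) = 0.086569.
d = 0.108532 + 0.086569 = 0.195101.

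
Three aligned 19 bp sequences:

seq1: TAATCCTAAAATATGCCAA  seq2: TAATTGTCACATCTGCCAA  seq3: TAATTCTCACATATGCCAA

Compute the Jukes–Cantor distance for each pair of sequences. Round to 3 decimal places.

seq1–seq2: 5/19 sites differ → p ≈ 0.263158, d = −0.75 ln(1 − 0.350877) = 0.324100 ≈ 0.324.
seq1–seq3: 3/19 sites differ → p ≈ 0.157895, d = −0.75 ln(1 − 0.210527) = 0.177292 ≈ 0.177.
seq2–seq3: 2/19 sites differ → p ≈ 0.105263, d = −0.75 ln(1 − 0.140351) = 0.113423 ≈ 0.113.

d(seq1,seq2) = 0.324, d(seq1,seq3) = 0.177, d(seq2,seq3) = 0.113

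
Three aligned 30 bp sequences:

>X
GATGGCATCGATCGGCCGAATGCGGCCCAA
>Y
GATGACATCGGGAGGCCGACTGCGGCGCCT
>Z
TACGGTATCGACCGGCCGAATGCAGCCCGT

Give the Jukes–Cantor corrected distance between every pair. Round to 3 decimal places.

d(X,Y) = 0.330, d(X,Z) = 0.280, d(Y,Z) = 0.503

X–Y: 8/30 sites differ → p ≈ 0.266667, d = −0.75 ln(1 − 0.355556) = 0.329526 ≈ 0.330.
X–Z: 7/30 sites differ → p ≈ 0.233333, d = −0.75 ln(1 − 0.311111) = 0.279506 ≈ 0.280.
Y–Z: 11/30 sites differ → p ≈ 0.366667, d = −0.75 ln(1 − 0.488889) = 0.503376 ≈ 0.503.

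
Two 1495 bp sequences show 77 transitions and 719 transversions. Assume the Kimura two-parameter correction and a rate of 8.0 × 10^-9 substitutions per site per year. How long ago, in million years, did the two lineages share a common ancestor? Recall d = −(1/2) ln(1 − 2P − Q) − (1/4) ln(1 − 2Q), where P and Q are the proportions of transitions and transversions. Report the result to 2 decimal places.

P = 77/1495 ≈ 0.051505 and Q = 719/1495 ≈ 0.480936.
Under the Kimura two-parameter model, d = −½ ln(1 − 2P − Q) − ¼ ln(1 − 2Q).
1 − 2P − Q = 0.416054, giving −½ ln(0.416054) = 0.438470.
1 − 2Q = 0.038128, giving −¼ ln(0.038128) = 0.816702.
d = 0.438470 + 0.816702 = 1.255172.
Under a molecular clock d = 2μt, so t = d/(2μ) = 1.255172 / (2 × 8.0 × 10^-9) = 78.45 million years.

78.45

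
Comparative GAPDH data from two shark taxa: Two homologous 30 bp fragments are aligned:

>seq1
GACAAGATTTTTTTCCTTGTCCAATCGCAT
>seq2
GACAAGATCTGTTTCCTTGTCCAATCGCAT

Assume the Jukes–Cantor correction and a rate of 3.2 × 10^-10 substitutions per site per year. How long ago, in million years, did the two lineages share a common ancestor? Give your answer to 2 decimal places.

The sequences differ at 2 of 30 sites (9, 11), so p = 2/30 ≈ 0.066667.
d = −(3/4) ln(1 − 4p/3) = −0.75 ln(1 − 0.088889) = −0.75 ln(0.911111)
  = −0.75 × (-0.093091) = 0.069818 substitutions/site.
Under a molecular clock d = 2μt, so t = d/(2μ) = 0.069818 / (2 × 3.2 × 10^-10) = 109.09 million years.

109.09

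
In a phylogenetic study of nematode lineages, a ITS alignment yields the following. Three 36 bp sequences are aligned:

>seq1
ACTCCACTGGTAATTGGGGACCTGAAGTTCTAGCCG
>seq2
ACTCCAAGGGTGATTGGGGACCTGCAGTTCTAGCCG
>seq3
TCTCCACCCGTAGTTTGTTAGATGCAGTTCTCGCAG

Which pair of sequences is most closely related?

seq1 and seq2

seq1–seq2: 4/36 differ, p = 0.111, d = 0.120.
seq1–seq3: 12/36 differ, p = 0.333, d = 0.441.
seq2–seq3: 13/36 differ, p = 0.361, d = 0.493.
The smallest distance is between seq1 and seq2.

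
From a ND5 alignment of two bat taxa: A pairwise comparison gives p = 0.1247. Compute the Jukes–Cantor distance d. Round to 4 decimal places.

0.1364

d = −(3/4) ln(1 − 4p/3) = −0.75 ln(1 − 0.166267) = −0.75 ln(0.833733)
  = −0.75 × (-0.181842) = 0.136382 substitutions/site.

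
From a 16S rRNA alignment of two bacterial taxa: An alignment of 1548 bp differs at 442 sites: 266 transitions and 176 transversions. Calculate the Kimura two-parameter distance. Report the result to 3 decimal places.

P = 266/1548 ≈ 0.171835 and Q = 176/1548 ≈ 0.113695.
Under the Kimura two-parameter model, d = −½ ln(1 − 2P − Q) − ¼ ln(1 − 2Q).
1 − 2P − Q = 0.542635, giving −½ ln(0.542635) = 0.305659.
1 − 2Q = 0.77261, giving −¼ ln(0.77261) = 0.064495.
d = 0.305659 + 0.064495 = 0.370154.

0.370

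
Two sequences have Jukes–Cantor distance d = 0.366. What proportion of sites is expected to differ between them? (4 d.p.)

0.2896

p = (3/4)(1 − e^(−4d/3)) = 0.75 × (1 − e^(-0.488)) = 0.75 × (1 − 0.613853) = 0.289610.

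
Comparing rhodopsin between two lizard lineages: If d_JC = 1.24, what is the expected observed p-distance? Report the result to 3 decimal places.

p = (3/4)(1 − e^(−4d/3)) = 0.75 × (1 − e^(-1.653333)) = 0.75 × (1 − 0.191411) = 0.606442.

0.606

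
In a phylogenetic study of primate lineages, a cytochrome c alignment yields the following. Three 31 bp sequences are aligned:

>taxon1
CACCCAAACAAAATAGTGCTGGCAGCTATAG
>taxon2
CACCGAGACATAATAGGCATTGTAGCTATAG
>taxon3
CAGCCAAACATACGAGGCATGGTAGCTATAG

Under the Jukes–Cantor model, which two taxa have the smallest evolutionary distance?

taxon1–taxon2: 8/31 differ, p = 0.258, d = 0.316.
taxon1–taxon3: 8/31 differ, p = 0.258, d = 0.316.
taxon2–taxon3: 6/31 differ, p = 0.194, d = 0.224.
The smallest distance is between taxon2 and taxon3.

taxon2 and taxon3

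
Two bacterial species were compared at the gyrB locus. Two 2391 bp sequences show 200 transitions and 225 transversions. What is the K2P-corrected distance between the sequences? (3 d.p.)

P = 200/2391 ≈ 0.083647 and Q = 225/2391 ≈ 0.094103.
Under the Kimura two-parameter model, d = −½ ln(1 − 2P − Q) − ¼ ln(1 − 2Q).
1 − 2P − Q = 0.738603, giving −½ ln(0.738603) = 0.151497.
1 − 2Q = 0.811794, giving −¼ ln(0.811794) = 0.052127.
d = 0.151497 + 0.052127 = 0.203624.

0.204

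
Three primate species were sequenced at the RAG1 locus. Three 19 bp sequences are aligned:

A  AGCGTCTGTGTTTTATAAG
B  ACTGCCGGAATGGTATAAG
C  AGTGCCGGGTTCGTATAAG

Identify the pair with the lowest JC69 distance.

A–B: 8/19 differ, p = 0.421, d = 0.618.
A–C: 7/19 differ, p = 0.368, d = 0.507.
B–C: 4/19 differ, p = 0.211, d = 0.247.
The smallest distance is between B and C.

B and C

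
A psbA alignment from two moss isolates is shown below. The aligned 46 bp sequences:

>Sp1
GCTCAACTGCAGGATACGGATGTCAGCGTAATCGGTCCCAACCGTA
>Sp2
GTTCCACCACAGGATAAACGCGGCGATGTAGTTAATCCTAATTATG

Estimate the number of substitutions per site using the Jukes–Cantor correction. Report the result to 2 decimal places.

0.76

The sequences differ at 22 of 46 sites, so p = 22/46 ≈ 0.478261.
d = −(3/4) ln(1 − 4p/3) = −0.75 ln(1 − 0.637681) = −0.75 ln(0.362319)
  = −0.75 × (-1.015230) = 0.761423 substitutions/site.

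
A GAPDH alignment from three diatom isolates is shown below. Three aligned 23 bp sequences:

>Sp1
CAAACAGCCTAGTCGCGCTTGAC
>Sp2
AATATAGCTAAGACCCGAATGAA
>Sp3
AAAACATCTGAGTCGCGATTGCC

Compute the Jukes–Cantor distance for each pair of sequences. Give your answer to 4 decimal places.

d(Sp1,Sp2) = 0.6501, d(Sp1,Sp3) = 0.3206, d(Sp2,Sp3) = 0.5532

Sp1–Sp2: 10/23 sites differ → p ≈ 0.434783, d = −0.75 ln(1 − 0.579711) = 0.650110 ≈ 0.6501.
Sp1–Sp3: 6/23 sites differ → p ≈ 0.26087, d = −0.75 ln(1 − 0.347827) = 0.320584 ≈ 0.3206.
Sp2–Sp3: 9/23 sites differ → p ≈ 0.391304, d = −0.75 ln(1 − 0.521739) = 0.553199 ≈ 0.5532.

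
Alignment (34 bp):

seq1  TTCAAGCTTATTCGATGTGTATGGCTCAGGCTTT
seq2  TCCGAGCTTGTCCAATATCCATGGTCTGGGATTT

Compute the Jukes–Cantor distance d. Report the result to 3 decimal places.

0.535

The sequences differ at 13 of 34 sites, so p = 13/34 ≈ 0.382353.
d = −(3/4) ln(1 − 4p/3) = −0.75 ln(1 − 0.509804) = −0.75 ln(0.490196)
  = −0.75 × (-0.712950) = 0.534713 substitutions/site.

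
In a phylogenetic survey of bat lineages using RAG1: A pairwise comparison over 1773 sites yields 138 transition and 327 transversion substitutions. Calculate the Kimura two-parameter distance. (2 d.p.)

0.32

P = 138/1773 ≈ 0.077834 and Q = 327/1773 ≈ 0.184433.
Under the Kimura two-parameter model, d = −½ ln(1 − 2P − Q) − ¼ ln(1 − 2Q).
1 − 2P − Q = 0.659899, giving −½ ln(0.659899) = 0.207834.
1 − 2Q = 0.631134, giving −¼ ln(0.631134) = 0.115059.
d = 0.207834 + 0.115059 = 0.322893.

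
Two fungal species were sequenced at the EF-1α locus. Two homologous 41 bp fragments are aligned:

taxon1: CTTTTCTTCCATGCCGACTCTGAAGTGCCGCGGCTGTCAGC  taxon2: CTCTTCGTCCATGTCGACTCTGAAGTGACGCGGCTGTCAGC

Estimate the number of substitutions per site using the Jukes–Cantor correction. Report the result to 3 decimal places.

The sequences differ at 4 of 41 sites (3, 7, 14, 28), so p = 4/41 ≈ 0.097561.
d = −(3/4) ln(1 − 4p/3) = −0.75 ln(1 − 0.130081) = −0.75 ln(0.869919)
  = −0.75 × (-0.139355) = 0.104516 substitutions/site.

0.105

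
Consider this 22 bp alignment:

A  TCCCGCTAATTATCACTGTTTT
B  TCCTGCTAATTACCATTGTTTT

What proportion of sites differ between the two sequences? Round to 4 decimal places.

The sequences differ at 3 of 22 positions (sites 4, 13, 16).
p = 3/22 = 0.136363… ≈ 0.1364 (to 4 d.p.).

0.1364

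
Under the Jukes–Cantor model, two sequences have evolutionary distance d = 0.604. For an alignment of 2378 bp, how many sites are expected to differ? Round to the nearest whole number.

986

Invert JC69: p = (3/4)(1 − e^(−4d/3)) = 0.75 × (1 − e^(-0.805333)) = 0.75 × (1 − 0.446939) = 0.414796.
Expected differing sites = pL ≈ 0.414796 × 2378 = 986.384888 ≈ 986.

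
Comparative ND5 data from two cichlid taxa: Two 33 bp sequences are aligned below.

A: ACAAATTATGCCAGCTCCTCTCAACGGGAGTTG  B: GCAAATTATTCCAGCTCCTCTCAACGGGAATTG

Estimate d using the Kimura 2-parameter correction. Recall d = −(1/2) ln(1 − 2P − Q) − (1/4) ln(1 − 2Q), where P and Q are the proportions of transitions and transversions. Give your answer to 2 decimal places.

Of 33 sites, 2 differences are transitions and 1 are transversions, so P = 2/33 ≈ 0.060606 and Q = 1/33 ≈ 0.030303.
Under the Kimura two-parameter model, d = −½ ln(1 − 2P − Q) − ¼ ln(1 − 2Q).
1 − 2P − Q = 0.848485, giving −½ ln(0.848485) = 0.082151.
1 − 2Q = 0.939394, giving −¼ ln(0.939394) = 0.015630.
d = 0.082151 + 0.015630 = 0.097781.

0.10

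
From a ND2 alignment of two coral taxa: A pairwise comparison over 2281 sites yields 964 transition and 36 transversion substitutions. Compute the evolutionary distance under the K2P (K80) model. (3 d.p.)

P = 964/2281 ≈ 0.422622 and Q = 36/2281 ≈ 0.015783.
Under the Kimura two-parameter model, d = −½ ln(1 − 2P − Q) − ¼ ln(1 − 2Q).
1 − 2P − Q = 0.138973, giving −½ ln(0.138973) = 0.986738.
1 − 2Q = 0.968434, giving −¼ ln(0.968434) = 0.008019.
d = 0.986738 + 0.008019 = 0.994757.

0.995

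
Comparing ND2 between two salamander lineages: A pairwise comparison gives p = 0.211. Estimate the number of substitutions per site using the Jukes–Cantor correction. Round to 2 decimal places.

d = −(3/4) ln(1 − 4p/3) = −0.75 ln(1 − 0.281333) = −0.75 ln(0.718667)
  = −0.75 × (-0.330357) = 0.247768 substitutions/site.

0.25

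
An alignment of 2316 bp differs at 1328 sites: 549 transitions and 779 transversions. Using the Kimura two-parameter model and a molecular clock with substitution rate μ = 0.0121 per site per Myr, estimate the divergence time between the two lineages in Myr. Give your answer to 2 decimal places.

45.90

P = 549/2316 ≈ 0.237047 and Q = 779/2316 ≈ 0.336356.
Under the Kimura two-parameter model, d = −½ ln(1 − 2P − Q) − ¼ ln(1 − 2Q).
1 − 2P − Q = 0.18955, giving −½ ln(0.18955) = 0.831551.
1 − 2Q = 0.327288, giving −¼ ln(0.327288) = 0.279229.
d = 0.831551 + 0.279229 = 1.110780.
Under a molecular clock d = 2μt, so t = d/(2μ) = 1.110780 / (2 × 0.0121) = 45.90 Myr.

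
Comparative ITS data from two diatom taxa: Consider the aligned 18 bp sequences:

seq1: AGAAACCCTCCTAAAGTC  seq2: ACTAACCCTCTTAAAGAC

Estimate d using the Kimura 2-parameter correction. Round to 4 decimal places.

0.2641

Of 18 sites, 1 differences are transitions and 3 are transversions, so P = 1/18 ≈ 0.055556 and Q = 3/18 ≈ 0.166667.
Under the Kimura two-parameter model, d = −½ ln(1 − 2P − Q) − ¼ ln(1 − 2Q).
1 − 2P − Q = 0.722221, giving −½ ln(0.722221) = 0.162712.
1 − 2Q = 0.666666, giving −¼ ln(0.666666) = 0.101367.
d = 0.162712 + 0.101367 = 0.264079.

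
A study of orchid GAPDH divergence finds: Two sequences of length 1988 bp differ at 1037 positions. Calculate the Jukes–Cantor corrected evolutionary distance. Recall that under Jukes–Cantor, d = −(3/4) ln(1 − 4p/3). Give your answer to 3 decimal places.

0.892

p = 1037/1988 ≈ 0.52163.
d = −(3/4) ln(1 − 4p/3) = −0.75 ln(1 − 0.695507) = −0.75 ln(0.304493)
  = −0.75 × (-1.189107) = 0.891830 substitutions/site.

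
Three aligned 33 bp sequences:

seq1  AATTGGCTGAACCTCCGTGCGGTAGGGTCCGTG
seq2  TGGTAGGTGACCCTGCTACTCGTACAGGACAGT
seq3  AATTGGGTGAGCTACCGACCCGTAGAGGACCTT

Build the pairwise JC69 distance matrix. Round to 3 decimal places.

d(seq1,seq2) = 1.095, d(seq1,seq3) = 0.497, d(seq2,seq3) = 0.559

seq1–seq2: 19/33 sites differ → p ≈ 0.575758, d = −0.75 ln(1 − 0.767677) = 1.094720 ≈ 1.095.
seq1–seq3: 12/33 sites differ → p ≈ 0.363636, d = −0.75 ln(1 − 0.484848) = 0.497470 ≈ 0.497.
seq2–seq3: 13/33 sites differ → p ≈ 0.393939, d = −0.75 ln(1 − 0.525252) = 0.558728 ≈ 0.559.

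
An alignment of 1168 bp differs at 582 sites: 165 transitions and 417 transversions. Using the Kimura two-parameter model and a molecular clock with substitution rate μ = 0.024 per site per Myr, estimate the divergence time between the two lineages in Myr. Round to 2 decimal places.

P = 165/1168 ≈ 0.141267 and Q = 417/1168 ≈ 0.357021.
Under the Kimura two-parameter model, d = −½ ln(1 − 2P − Q) − ¼ ln(1 − 2Q).
1 − 2P − Q = 0.360445, giving −½ ln(0.360445) = 0.510208.
1 − 2Q = 0.285958, giving −¼ ln(0.285958) = 0.312978.
d = 0.510208 + 0.312978 = 0.823186.
Under a molecular clock d = 2μt, so t = d/(2μ) = 0.823186 / (2 × 0.024) = 17.15 Myr.

17.15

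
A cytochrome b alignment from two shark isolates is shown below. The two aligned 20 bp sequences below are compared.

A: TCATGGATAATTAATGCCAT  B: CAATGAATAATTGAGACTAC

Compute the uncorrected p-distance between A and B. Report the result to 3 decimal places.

0.400

The sequences differ at 8 of 20 positions (sites 1, 2, 6, 13, 15, 16, 18, 20).
p = 8/20 = 0.400.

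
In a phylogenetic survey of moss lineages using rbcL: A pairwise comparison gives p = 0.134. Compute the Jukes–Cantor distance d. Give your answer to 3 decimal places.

0.148

d = −(3/4) ln(1 − 4p/3) = −0.75 ln(1 − 0.178667) = −0.75 ln(0.821333)
  = −0.75 × (-0.196827) = 0.147620 substitutions/site.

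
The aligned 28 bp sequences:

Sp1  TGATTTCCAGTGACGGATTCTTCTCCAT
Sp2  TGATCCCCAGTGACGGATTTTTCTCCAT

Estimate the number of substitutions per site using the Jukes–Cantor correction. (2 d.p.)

The sequences differ at 3 of 28 sites (5, 6, 20), so p = 3/28 ≈ 0.107143.
d = −(3/4) ln(1 − 4p/3) = −0.75 ln(1 − 0.142857) = −0.75 ln(0.857143)
  = −0.75 × (-0.154151) = 0.115613 substitutions/site.

0.12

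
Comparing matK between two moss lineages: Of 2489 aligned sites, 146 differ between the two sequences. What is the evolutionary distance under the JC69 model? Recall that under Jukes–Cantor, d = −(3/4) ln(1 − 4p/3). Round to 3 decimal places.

p = 146/2489 ≈ 0.058658.
d = −(3/4) ln(1 − 4p/3) = −0.75 ln(1 − 0.078211) = −0.75 ln(0.921789)
  = −0.75 × (-0.081439) = 0.061079 substitutions/site.

0.061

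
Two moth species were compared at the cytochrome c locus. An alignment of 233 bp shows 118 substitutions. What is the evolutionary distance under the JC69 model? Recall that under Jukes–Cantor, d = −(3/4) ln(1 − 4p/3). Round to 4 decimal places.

p = 118/233 ≈ 0.506438.
d = −(3/4) ln(1 − 4p/3) = −0.75 ln(1 − 0.675251) = −0.75 ln(0.324749)
  = −0.75 × (-1.124703) = 0.843527 substitutions/site.

0.8435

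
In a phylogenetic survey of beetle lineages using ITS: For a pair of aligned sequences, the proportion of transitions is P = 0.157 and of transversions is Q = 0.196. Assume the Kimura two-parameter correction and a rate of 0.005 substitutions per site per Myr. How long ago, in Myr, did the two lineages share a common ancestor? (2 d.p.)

48.11

Under the Kimura two-parameter model, d = −½ ln(1 − 2P − Q) − ¼ ln(1 − 2Q).
1 − 2P − Q = 0.49, giving −½ ln(0.49) = 0.356675.
1 − 2Q = 0.608, giving −¼ ln(0.608) = 0.124395.
d = 0.356675 + 0.124395 = 0.481070.
Under a molecular clock d = 2μt, so t = d/(2μ) = 0.481070 / (2 × 0.005) = 48.11 Myr.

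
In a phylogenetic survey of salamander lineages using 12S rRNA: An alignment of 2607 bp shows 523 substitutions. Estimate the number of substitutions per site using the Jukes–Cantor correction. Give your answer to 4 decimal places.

0.2335

p = 523/2607 ≈ 0.200614.
d = −(3/4) ln(1 − 4p/3) = −0.75 ln(1 − 0.267485) = −0.75 ln(0.732515)
  = −0.75 × (-0.311271) = 0.233453 substitutions/site.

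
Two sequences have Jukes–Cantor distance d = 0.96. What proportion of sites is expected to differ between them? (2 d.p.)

p = (3/4)(1 − e^(−4d/3)) = 0.75 × (1 − e^(-1.28)) = 0.75 × (1 − 0.278037) = 0.541472.

0.54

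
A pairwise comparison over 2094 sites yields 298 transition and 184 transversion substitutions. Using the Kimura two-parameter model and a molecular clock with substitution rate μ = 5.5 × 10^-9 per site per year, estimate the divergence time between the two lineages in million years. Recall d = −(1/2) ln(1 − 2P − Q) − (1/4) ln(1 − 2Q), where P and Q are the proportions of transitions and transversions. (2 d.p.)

P = 298/2094 ≈ 0.142311 and Q = 184/2094 ≈ 0.08787.
Under the Kimura two-parameter model, d = −½ ln(1 − 2P − Q) − ¼ ln(1 − 2Q).
1 − 2P − Q = 0.627508, giving −½ ln(0.627508) = 0.232999.
1 − 2Q = 0.82426, giving −¼ ln(0.82426) = 0.048317.
d = 0.232999 + 0.048317 = 0.281316.
Under a molecular clock d = 2μt, so t = d/(2μ) = 0.281316 / (2 × 5.5 × 10^-9) = 25.57 million years.

25.57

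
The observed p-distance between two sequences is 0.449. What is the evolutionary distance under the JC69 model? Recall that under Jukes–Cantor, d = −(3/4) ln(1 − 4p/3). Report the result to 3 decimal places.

0.685

d = −(3/4) ln(1 − 4p/3) = −0.75 ln(1 − 0.598667) = −0.75 ln(0.401333)
  = −0.75 × (-0.912964) = 0.684723 substitutions/site.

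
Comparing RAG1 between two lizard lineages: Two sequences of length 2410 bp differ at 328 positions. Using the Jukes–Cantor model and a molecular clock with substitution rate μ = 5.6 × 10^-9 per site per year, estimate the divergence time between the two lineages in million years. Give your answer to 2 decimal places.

13.41

p = 328/2410 ≈ 0.1361.
d = −(3/4) ln(1 − 4p/3) = −0.75 ln(1 − 0.181467) = −0.75 ln(0.818533)
  = −0.75 × (-0.200242) = 0.150182 substitutions/site.
Under a molecular clock d = 2μt, so t = d/(2μ) = 0.150182 / (2 × 5.6 × 10^-9) = 13.41 million years.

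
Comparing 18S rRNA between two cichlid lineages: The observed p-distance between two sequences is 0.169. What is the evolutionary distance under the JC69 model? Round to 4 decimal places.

0.1915

d = −(3/4) ln(1 − 4p/3) = −0.75 ln(1 − 0.225333) = −0.75 ln(0.774667)
  = −0.75 × (-0.255322) = 0.191492 substitutions/site.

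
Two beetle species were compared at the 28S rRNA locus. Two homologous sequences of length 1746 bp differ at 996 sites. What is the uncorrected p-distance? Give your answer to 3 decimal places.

0.570

p = 996/1746 = 0.570446… ≈ 0.570 (to 3 d.p.).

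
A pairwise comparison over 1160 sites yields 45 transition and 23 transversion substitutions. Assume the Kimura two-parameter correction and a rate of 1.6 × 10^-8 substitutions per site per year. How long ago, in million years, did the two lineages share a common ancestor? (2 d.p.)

P = 45/1160 ≈ 0.038793 and Q = 23/1160 ≈ 0.019828.
Under the Kimura two-parameter model, d = −½ ln(1 − 2P − Q) − ¼ ln(1 − 2Q).
1 − 2P − Q = 0.902586, giving −½ ln(0.902586) = 0.051246.
1 − 2Q = 0.960344, giving −¼ ln(0.960344) = 0.010116.
d = 0.051246 + 0.010116 = 0.061362.
Under a molecular clock d = 2μt, so t = d/(2μ) = 0.061362 / (2 × 1.6 × 10^-8) = 1.92 million years.

1.92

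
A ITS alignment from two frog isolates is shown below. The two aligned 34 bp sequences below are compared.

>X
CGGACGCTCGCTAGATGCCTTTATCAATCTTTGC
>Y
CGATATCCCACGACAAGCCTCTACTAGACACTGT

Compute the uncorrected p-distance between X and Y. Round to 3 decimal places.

The sequences differ at 17 of 34 positions.
p = 17/34 = 0.500.

0.500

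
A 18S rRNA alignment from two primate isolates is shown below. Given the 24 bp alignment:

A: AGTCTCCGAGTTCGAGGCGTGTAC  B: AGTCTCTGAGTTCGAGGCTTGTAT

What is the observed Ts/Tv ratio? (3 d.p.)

2.000

Transitions are A↔G and C↔T; transversions are all other mismatches.
Transitions: 2. Transversions: 1.
R = 2/1 = 2.000.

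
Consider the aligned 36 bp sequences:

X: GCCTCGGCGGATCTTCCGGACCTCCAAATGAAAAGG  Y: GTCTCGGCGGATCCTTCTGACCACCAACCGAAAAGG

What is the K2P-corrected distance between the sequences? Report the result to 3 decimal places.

0.228

Of 36 sites, 4 differences are transitions and 3 are transversions, so P = 4/36 ≈ 0.111111 and Q = 3/36 ≈ 0.083333.
Under the Kimura two-parameter model, d = −½ ln(1 − 2P − Q) − ¼ ln(1 − 2Q).
1 − 2P − Q = 0.694445, giving −½ ln(0.694445) = 0.182321.
1 − 2Q = 0.833334, giving −¼ ln(0.833334) = 0.045580.
d = 0.182321 + 0.045580 = 0.227901.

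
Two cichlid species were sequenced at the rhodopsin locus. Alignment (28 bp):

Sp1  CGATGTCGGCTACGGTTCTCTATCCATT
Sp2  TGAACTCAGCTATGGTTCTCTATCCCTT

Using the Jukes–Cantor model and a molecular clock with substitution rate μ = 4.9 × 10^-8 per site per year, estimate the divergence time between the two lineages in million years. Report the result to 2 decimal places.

The sequences differ at 6 of 28 sites (1, 4, 5, 8, 13, 26), so p = 6/28 ≈ 0.214286.
d = −(3/4) ln(1 − 4p/3) = −0.75 ln(1 − 0.285715) = −0.75 ln(0.714285)
  = −0.75 × (-0.336473) = 0.252355 substitutions/site.
Under a molecular clock d = 2μt, so t = d/(2μ) = 0.252355 / (2 × 4.9 × 10^-8) = 2.58 million years.

2.58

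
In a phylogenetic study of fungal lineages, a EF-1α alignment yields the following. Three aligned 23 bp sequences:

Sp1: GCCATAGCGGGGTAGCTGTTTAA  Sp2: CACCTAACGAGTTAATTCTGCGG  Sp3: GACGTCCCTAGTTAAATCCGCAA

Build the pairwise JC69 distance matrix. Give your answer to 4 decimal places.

d(Sp1,Sp2) = 1.0507, d(Sp1,Sp3) = 1.0507, d(Sp2,Sp3) = 0.5532

Sp1–Sp2: 13/23 sites differ → p ≈ 0.565217, d = −0.75 ln(1 − 0.753623) = 1.050669 ≈ 1.0507.
Sp1–Sp3: 13/23 sites differ → p ≈ 0.565217, d = −0.75 ln(1 − 0.753623) = 1.050669 ≈ 1.0507.
Sp2–Sp3: 9/23 sites differ → p ≈ 0.391304, d = −0.75 ln(1 − 0.521739) = 0.553199 ≈ 0.5532.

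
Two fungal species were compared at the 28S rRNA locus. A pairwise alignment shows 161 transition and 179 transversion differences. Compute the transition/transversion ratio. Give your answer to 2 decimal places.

0.90

R = 161/179 = 0.899441… ≈ 0.90 (to 2 d.p.).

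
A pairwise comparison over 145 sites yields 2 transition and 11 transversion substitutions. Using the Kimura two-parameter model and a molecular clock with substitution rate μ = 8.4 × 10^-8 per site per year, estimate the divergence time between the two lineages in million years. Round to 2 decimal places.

P = 2/145 ≈ 0.013793 and Q = 11/145 ≈ 0.075862.
Under the Kimura two-parameter model, d = −½ ln(1 − 2P − Q) − ¼ ln(1 − 2Q).
1 − 2P − Q = 0.896552, giving −½ ln(0.896552) = 0.054599.
1 − 2Q = 0.848276, giving −¼ ln(0.848276) = 0.041137.
d = 0.054599 + 0.041137 = 0.095736.
Under a molecular clock d = 2μt, so t = d/(2μ) = 0.095736 / (2 × 8.4 × 10^-8) = 0.57 million years.

0.57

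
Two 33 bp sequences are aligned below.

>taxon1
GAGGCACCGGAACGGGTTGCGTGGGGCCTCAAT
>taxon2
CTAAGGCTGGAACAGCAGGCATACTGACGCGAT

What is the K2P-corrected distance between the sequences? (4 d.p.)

1.0082

Of 33 sites, 8 differences are transitions and 10 are transversions, so P = 8/33 ≈ 0.242424 and Q = 10/33 ≈ 0.30303.
Under the Kimura two-parameter model, d = −½ ln(1 − 2P − Q) − ¼ ln(1 − 2Q).
1 − 2P − Q = 0.212122, giving −½ ln(0.212122) = 0.775297.
1 − 2Q = 0.39394, giving −¼ ln(0.39394) = 0.232889.
d = 0.775297 + 0.232889 = 1.008186.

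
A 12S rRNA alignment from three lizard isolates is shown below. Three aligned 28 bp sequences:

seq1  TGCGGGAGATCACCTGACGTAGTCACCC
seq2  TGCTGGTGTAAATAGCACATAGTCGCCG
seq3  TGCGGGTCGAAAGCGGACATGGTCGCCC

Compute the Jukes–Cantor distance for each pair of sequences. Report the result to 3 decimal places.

seq1–seq2: 12/28 sites differ → p ≈ 0.428571, d = −0.75 ln(1 − 0.571428) = 0.635472 ≈ 0.635.
seq1–seq3: 10/28 sites differ → p ≈ 0.357143, d = −0.75 ln(1 − 0.476191) = 0.484971 ≈ 0.485.
seq2–seq3: 8/28 sites differ → p ≈ 0.285714, d = −0.75 ln(1 − 0.380952) = 0.359679 ≈ 0.360.

d(seq1,seq2) = 0.635, d(seq1,seq3) = 0.485, d(seq2,seq3) = 0.360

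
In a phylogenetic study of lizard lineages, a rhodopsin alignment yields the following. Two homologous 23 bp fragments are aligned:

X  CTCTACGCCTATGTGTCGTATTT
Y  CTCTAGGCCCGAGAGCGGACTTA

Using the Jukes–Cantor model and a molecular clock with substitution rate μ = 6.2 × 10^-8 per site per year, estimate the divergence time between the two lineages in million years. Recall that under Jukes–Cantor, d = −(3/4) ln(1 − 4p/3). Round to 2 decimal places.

5.24

The sequences differ at 10 of 23 sites (6, 10, 11, 12, 14, 16, 17, 19, 20, 23), so p = 10/23 ≈ 0.434783.
d = −(3/4) ln(1 − 4p/3) = −0.75 ln(1 − 0.579711) = −0.75 ln(0.420289)
  = −0.75 × (-0.866813) = 0.650110 substitutions/site.
Under a molecular clock d = 2μt, so t = d/(2μ) = 0.650110 / (2 × 6.2 × 10^-8) = 5.24 million years.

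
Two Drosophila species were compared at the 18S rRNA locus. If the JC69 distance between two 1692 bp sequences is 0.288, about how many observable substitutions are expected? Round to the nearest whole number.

405

Invert JC69: p = (3/4)(1 − e^(−4d/3)) = 0.75 × (1 − e^(-0.384)) = 0.75 × (1 − 0.681131) = 0.239152.
Expected differing sites = pL ≈ 0.239152 × 1692 = 404.645184 ≈ 405.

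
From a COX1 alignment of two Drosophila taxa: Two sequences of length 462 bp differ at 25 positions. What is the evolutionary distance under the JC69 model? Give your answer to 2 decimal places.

0.06

p = 25/462 ≈ 0.054113.
d = −(3/4) ln(1 − 4p/3) = −0.75 ln(1 − 0.072151) = −0.75 ln(0.927849)
  = −0.75 × (-0.074886) = 0.056165 substitutions/site.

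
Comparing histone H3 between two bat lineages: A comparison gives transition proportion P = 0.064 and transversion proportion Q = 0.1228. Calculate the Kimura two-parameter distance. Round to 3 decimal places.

Under the Kimura two-parameter model, d = −½ ln(1 − 2P − Q) − ¼ ln(1 − 2Q).
1 − 2P − Q = 0.7492, giving −½ ln(0.7492) = 0.144375.
1 − 2Q = 0.7544, giving −¼ ln(0.7544) = 0.070458.
d = 0.144375 + 0.070458 = 0.214833.

0.215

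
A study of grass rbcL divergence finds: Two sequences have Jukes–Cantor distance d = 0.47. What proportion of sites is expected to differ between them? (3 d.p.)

0.349

p = (3/4)(1 − e^(−4d/3)) = 0.75 × (1 − e^(-0.626667)) = 0.75 × (1 − 0.534370) = 0.349223.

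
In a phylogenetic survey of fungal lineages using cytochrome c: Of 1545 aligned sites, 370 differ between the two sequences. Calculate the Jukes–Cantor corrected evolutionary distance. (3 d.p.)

p = 370/1545 ≈ 0.239482.
d = −(3/4) ln(1 − 4p/3) = −0.75 ln(1 − 0.319309) = −0.75 ln(0.680691)
  = −0.75 × (-0.384647) = 0.288485 substitutions/site.

0.288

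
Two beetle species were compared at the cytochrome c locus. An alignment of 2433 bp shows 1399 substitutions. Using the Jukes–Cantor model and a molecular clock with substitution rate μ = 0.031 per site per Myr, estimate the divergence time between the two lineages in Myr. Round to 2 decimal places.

p = 1399/2433 ≈ 0.57501.
d = −(3/4) ln(1 − 4p/3) = −0.75 ln(1 − 0.76668) = −0.75 ln(0.23332)
  = −0.75 × (-1.455344) = 1.091508 substitutions/site.
Under a molecular clock d = 2μt, so t = d/(2μ) = 1.091508 / (2 × 0.031) = 17.60 Myr.

17.60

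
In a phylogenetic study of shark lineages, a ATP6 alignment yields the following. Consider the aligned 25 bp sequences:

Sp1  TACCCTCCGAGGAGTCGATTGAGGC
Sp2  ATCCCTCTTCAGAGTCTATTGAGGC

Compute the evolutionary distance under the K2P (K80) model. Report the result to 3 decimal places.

Of 25 sites, 2 differences are transitions and 5 are transversions, so P = 2/25 = 0.08 and Q = 5/25 = 0.2.
Under the Kimura two-parameter model, d = −½ ln(1 − 2P − Q) − ¼ ln(1 − 2Q).
1 − 2P − Q = 0.64, giving −½ ln(0.64) = 0.223144.
1 − 2Q = 0.6, giving −¼ ln(0.6) = 0.127706.
d = 0.223144 + 0.127706 = 0.350850.

0.351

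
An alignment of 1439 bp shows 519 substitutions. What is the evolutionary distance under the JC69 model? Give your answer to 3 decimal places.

p = 519/1439 ≈ 0.360667.
d = −(3/4) ln(1 − 4p/3) = −0.75 ln(1 − 0.480889) = −0.75 ln(0.519111)
  = −0.75 × (-0.655638) = 0.491729 substitutions/site.

0.492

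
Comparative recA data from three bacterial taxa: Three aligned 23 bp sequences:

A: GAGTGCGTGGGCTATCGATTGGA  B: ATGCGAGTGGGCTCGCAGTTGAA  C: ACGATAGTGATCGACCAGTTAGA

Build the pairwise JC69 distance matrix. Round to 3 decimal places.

A–B: 9/23 sites differ → p ≈ 0.391304, d = −0.75 ln(1 − 0.521739) = 0.553199 ≈ 0.553.
A–C: 12/23 sites differ → p ≈ 0.521739, d = −0.75 ln(1 − 0.695652) = 0.892188 ≈ 0.892.
B–C: 10/23 sites differ → p ≈ 0.434783, d = −0.75 ln(1 − 0.579711) = 0.650110 ≈ 0.650.

d(A,B) = 0.553, d(A,C) = 0.892, d(B,C) = 0.650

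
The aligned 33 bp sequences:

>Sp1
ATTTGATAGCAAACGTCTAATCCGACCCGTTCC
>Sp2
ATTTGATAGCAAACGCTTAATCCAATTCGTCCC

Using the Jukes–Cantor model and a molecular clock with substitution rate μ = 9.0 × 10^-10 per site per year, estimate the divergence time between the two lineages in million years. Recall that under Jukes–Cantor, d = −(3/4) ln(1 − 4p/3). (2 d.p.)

115.68

The sequences differ at 6 of 33 sites (16, 17, 24, 26, 27, 31), so p = 6/33 ≈ 0.181818.
d = −(3/4) ln(1 − 4p/3) = −0.75 ln(1 − 0.242424) = −0.75 ln(0.757576)
  = −0.75 × (-0.277631) = 0.208223 substitutions/site.
Under a molecular clock d = 2μt, so t = d/(2μ) = 0.208223 / (2 × 9.0 × 10^-10) = 115.68 million years.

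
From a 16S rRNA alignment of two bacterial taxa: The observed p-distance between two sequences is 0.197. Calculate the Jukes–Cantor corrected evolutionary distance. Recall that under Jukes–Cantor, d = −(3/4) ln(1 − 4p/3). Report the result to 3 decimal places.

d = −(3/4) ln(1 − 4p/3) = −0.75 ln(1 − 0.262667) = −0.75 ln(0.737333)
  = −0.75 × (-0.304716) = 0.228537 substitutions/site.

0.229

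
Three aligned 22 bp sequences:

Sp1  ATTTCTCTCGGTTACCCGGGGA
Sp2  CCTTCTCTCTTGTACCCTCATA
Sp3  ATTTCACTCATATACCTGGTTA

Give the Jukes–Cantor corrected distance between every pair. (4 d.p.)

Sp1–Sp2: 9/22 sites differ → p ≈ 0.409091, d = −0.75 ln(1 − 0.545455) = 0.591344 ≈ 0.5913.
Sp1–Sp3: 7/22 sites differ → p ≈ 0.318182, d = −0.75 ln(1 − 0.424243) = 0.414052 ≈ 0.4141.
Sp2–Sp3: 9/22 sites differ → p ≈ 0.409091, d = −0.75 ln(1 − 0.545455) = 0.591344 ≈ 0.5913.

d(Sp1,Sp2) = 0.5913, d(Sp1,Sp3) = 0.4141, d(Sp2,Sp3) = 0.5913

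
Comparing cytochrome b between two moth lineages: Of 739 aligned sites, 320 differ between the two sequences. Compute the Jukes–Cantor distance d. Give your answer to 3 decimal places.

p = 320/739 ≈ 0.433018.
d = −(3/4) ln(1 − 4p/3) = −0.75 ln(1 − 0.577357) = −0.75 ln(0.422643)
  = −0.75 × (-0.861227) = 0.645920 substitutions/site.

0.646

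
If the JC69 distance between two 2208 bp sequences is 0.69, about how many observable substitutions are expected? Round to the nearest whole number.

996

Invert JC69: p = (3/4)(1 − e^(−4d/3)) = 0.75 × (1 − e^(-0.92)) = 0.75 × (1 − 0.398519) = 0.451111.
Expected differing sites = pL ≈ 0.451111 × 2208 = 996.053088 ≈ 996.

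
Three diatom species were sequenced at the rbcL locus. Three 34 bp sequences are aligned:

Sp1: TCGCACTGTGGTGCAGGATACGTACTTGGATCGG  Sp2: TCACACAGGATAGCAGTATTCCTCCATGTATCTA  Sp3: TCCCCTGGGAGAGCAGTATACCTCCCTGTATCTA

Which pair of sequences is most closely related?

Sp1–Sp2: 14/34 differ, p = 0.412, d = 0.597.
Sp1–Sp3: 14/34 differ, p = 0.412, d = 0.597.
Sp2–Sp3: 7/34 differ, p = 0.206, d = 0.241.
The smallest distance is between Sp2 and Sp3.

Sp2 and Sp3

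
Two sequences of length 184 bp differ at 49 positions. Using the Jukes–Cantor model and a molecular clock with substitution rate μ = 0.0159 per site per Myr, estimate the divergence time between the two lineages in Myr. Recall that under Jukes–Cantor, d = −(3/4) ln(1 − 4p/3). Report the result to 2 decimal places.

10.34

p = 49/184 ≈ 0.266304.
d = −(3/4) ln(1 − 4p/3) = −0.75 ln(1 − 0.355072) = −0.75 ln(0.644928)
  = −0.75 × (-0.438617) = 0.328963 substitutions/site.
Under a molecular clock d = 2μt, so t = d/(2μ) = 0.328963 / (2 × 0.0159) = 10.34 Myr.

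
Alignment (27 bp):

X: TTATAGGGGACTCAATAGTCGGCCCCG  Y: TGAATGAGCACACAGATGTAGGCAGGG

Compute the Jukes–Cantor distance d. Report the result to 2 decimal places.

The sequences differ at 13 of 27 sites, so p = 13/27 ≈ 0.481481.
d = −(3/4) ln(1 − 4p/3) = −0.75 ln(1 − 0.641975) = −0.75 ln(0.358025)
  = −0.75 × (-1.027152) = 0.770364 substitutions/site.

0.77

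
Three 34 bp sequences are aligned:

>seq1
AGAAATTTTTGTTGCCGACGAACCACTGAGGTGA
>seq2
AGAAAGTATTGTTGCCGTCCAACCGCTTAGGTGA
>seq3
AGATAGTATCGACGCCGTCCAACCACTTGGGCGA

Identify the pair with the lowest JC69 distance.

seq1–seq2: 6/34 differ, p = 0.176, d = 0.201.
seq1–seq3: 11/34 differ, p = 0.324, d = 0.423.
seq2–seq3: 7/34 differ, p = 0.206, d = 0.241.
The smallest distance is between seq1 and seq2.

seq1 and seq2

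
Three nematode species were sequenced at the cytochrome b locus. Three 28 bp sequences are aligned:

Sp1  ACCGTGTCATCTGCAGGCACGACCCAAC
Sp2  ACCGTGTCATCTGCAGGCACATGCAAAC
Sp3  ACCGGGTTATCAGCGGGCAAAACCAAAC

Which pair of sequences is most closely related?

Sp1 and Sp2

Sp1–Sp2: 4/28 differ, p = 0.143, d = 0.158.
Sp1–Sp3: 7/28 differ, p = 0.250, d = 0.304.
Sp2–Sp3: 7/28 differ, p = 0.250, d = 0.304.
The smallest distance is between Sp1 and Sp2.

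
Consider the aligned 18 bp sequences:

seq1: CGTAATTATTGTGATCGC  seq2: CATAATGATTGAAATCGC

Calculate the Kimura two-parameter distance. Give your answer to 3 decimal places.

Of 18 sites, 2 differences are transitions and 2 are transversions, so P = 2/18 ≈ 0.111111 and Q = 2/18 ≈ 0.111111.
Under the Kimura two-parameter model, d = −½ ln(1 − 2P − Q) − ¼ ln(1 − 2Q).
1 − 2P − Q = 0.666667, giving −½ ln(0.666667) = 0.202732.
1 − 2Q = 0.777778, giving −¼ ln(0.777778) = 0.062829.
d = 0.202732 + 0.062829 = 0.265561.

0.266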